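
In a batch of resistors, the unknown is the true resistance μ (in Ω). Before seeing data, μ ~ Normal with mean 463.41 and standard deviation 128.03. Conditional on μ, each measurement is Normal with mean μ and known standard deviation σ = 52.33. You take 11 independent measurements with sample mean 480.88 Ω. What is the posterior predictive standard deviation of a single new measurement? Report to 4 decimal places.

For Normal data with known variance σ², a Normal(μ₀, σ₀²) prior on μ is conjugate. Posterior precision = 1/σ₀² + n/σ²; posterior mean is the precision-weighted average of μ₀ and x̄.
σ₀² = 128.03² = 16391.6809, σ² = 52.33² = 2738.4289; σ² + n·σ₀² = 2738.4289 + 11·16391.6809 = 183046.9188.
Posterior precision = 1/σ₀² + n/σ² = 1/16391.6809 + 11/2738.4289 = (σ² + n·σ₀²)/(σ₀²σ²) = 183046.9188/(16391.6809·2738.4289); posterior variance σₙ² = σ₀²σ²/(σ² + n·σ₀²) = 16391.6809·2738.4289/183046.9188 = 245.223755.
Predictive variance for one new observation = σₙ² + σ² = 16391.6809·2738.4289/183046.9188 + 2738.4289 = σ²·(σ₀² + 183046.9188)/183046.9188 = 2738.4289·199438.5997/183046.9188 = 2983.652655; SD = √(2738.4289·199438.5997/183046.9188) = 54.6228.

54.6228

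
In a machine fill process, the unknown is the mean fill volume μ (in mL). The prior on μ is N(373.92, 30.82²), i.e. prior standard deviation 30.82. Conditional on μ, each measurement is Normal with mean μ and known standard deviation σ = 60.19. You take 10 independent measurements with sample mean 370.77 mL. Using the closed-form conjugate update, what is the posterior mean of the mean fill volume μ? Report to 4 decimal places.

371.6397

For Normal data with known variance σ², a Normal(μ₀, σ₀²) prior on μ is conjugate. Posterior precision = 1/σ₀² + n/σ²; posterior mean is the precision-weighted average of μ₀ and x̄.
n·x̄ = 10·370.77 = 3707.7.
σ₀² = 30.82² = 949.8724, σ² = 60.19² = 3622.8361; σ² + n·σ₀² = 3622.8361 + 10·949.8724 = 13121.5601.
Posterior mean = (μ₀/σ₀² + n·x̄/σ²)/(1/σ₀² + n/σ²) = (σ²·μ₀ + σ₀²·n·x̄)/(σ² + n·σ₀²) = (3622.8361·373.92 + 949.8724·3707.7)/13121.5601 = 4876492.771992/13121.5601 = 371.6397.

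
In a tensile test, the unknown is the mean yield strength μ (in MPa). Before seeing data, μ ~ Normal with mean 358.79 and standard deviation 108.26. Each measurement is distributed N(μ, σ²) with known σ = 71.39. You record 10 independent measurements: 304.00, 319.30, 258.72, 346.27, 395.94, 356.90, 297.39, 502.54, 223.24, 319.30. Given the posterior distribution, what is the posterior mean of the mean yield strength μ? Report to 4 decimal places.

333.4614

For Normal data with known variance σ², a Normal(μ₀, σ₀²) prior on μ is conjugate. Posterior precision = 1/σ₀² + n/σ²; posterior mean is the precision-weighted average of μ₀ and x̄.
Σxᵢ = 304.00 + 319.30 + 258.72 + 346.27 + 395.94 + 356.90 + 297.39 + 502.54 + 223.24 + 319.30 = 3323.6, so n·x̄ = 3323.6.
σ₀² = 108.26² = 11720.2276, σ² = 71.39² = 5096.5321; σ² + n·σ₀² = 5096.5321 + 10·11720.2276 = 122298.8081.
Posterior mean = (μ₀/σ₀² + n·x̄/σ²)/(1/σ₀² + n/σ²) = (σ²·μ₀ + σ₀²·n·x̄)/(σ² + n·σ₀²) = (5096.5321·358.79 + 11720.2276·3323.6)/122298.8081 = 40781933.203519/122298.8081 = 333.4614.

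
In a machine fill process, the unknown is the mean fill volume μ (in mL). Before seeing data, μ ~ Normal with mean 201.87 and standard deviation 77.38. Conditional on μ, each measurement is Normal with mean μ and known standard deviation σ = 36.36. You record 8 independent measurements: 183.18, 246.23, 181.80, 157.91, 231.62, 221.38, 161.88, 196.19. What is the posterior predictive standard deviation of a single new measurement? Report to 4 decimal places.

For Normal data with known variance σ², a Normal(μ₀, σ₀²) prior on μ is conjugate. Posterior precision = 1/σ₀² + n/σ²; posterior mean is the precision-weighted average of μ₀ and x̄.
σ₀² = 77.38² = 5987.6644, σ² = 36.36² = 1322.0496; σ² + n·σ₀² = 1322.0496 + 8·5987.6644 = 49223.3648.
Posterior precision = 1/σ₀² + n/σ² = 1/5987.6644 + 8/1322.0496 = (σ² + n·σ₀²)/(σ₀²σ²) = 49223.3648/(5987.6644·1322.0496); posterior variance σₙ² = σ₀²σ²/(σ² + n·σ₀²) = 5987.6644·1322.0496/49223.3648 = 160.817721.
Predictive variance for one new observation = σₙ² + σ² = 5987.6644·1322.0496/49223.3648 + 1322.0496 = σ²·(σ₀² + 49223.3648)/49223.3648 = 1322.0496·55211.0292/49223.3648 = 1482.867321; SD = √(1322.0496·55211.0292/49223.3648) = 38.5080.

38.5080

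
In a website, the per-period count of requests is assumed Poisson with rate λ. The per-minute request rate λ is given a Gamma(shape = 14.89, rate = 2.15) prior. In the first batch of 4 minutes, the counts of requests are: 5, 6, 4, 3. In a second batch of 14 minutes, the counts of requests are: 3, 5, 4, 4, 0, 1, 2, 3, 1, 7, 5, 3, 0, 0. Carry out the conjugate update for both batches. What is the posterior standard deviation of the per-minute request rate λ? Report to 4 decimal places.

With a Gamma(shape α, rate β) prior, the Poisson likelihood is conjugate: the posterior is Gamma(α + ΣXᵢ, β + n).
Batch 1: sum of counts S = 18 over n = 4 minutes.
After batch 1: Gamma(α+S, β+n) = Gamma(14.89+18, 2.15+4) = Gamma(32.89, 6.15).
Batch 2: sum of counts S = 38 over n = 14 minutes.
After batch 2: Gamma(α+S, β+n) = Gamma(32.89+38, 6.15+14) = Gamma(70.89, 20.15).
SD = √α/β = √70.89/20.15 = 0.4178.

0.4178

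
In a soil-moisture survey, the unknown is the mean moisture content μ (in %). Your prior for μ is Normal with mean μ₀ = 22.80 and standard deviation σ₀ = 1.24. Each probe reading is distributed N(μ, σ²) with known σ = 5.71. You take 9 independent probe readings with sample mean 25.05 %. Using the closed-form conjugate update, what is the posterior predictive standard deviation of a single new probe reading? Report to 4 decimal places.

5.8038

For Normal data with known variance σ², a Normal(μ₀, σ₀²) prior on μ is conjugate. Posterior precision = 1/σ₀² + n/σ²; posterior mean is the precision-weighted average of μ₀ and x̄.
σ₀² = 1.24² = 1.5376, σ² = 5.71² = 32.6041; σ² + n·σ₀² = 32.6041 + 9·1.5376 = 46.4425.
Posterior precision = 1/σ₀² + n/σ² = 1/1.5376 + 9/32.6041 = (σ² + n·σ₀²)/(σ₀²σ²) = 46.4425/(1.5376·32.6041); posterior variance σₙ² = σ₀²σ²/(σ² + n·σ₀²) = 1.5376·32.6041/46.4425 = 1.079444.
Predictive variance for one new observation = σₙ² + σ² = 1.5376·32.6041/46.4425 + 32.6041 = σ²·(σ₀² + 46.4425)/46.4425 = 32.6041·47.9801/46.4425 = 33.683544; SD = √(32.6041·47.9801/46.4425) = 5.8038.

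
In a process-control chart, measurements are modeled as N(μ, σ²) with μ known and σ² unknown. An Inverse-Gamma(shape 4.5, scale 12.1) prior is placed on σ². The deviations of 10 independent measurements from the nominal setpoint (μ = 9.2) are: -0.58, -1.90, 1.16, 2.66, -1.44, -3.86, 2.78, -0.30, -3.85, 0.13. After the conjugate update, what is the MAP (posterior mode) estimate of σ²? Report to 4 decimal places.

With known mean μ and an Inverse-Gamma(α, β) prior on σ², the Normal likelihood is conjugate: posterior is Inv-Gamma(α + n/2, β + Σ(xᵢ−μ)²/2).
Σ(xᵢ−μ)² = (-0.58)² + (-1.90)² + (1.16)² + (2.66)² + (-1.44)² + (-3.86)² + (2.78)² + (-0.30)² + (-3.85)² + (0.13)² = 51.9986.
Posterior: Inv-Gamma(4.5 + 10/2, 12.1 + 51.9986/2) = Inv-Gamma(9.50, 38.09930).
Mode = β/(α+1) = 38.09930/10.50 = 3.6285.

3.6285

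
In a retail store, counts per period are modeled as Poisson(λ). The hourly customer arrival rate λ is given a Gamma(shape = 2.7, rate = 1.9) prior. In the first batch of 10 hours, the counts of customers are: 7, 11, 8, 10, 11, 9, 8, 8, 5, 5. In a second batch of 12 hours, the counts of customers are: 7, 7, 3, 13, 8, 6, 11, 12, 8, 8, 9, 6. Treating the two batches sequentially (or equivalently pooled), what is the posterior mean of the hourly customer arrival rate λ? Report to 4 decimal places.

With a Gamma(shape α, rate β) prior, the Poisson likelihood is conjugate: the posterior is Gamma(α + ΣXᵢ, β + n).
Batch 1: sum of counts S = 82 over n = 10 hours.
After batch 1: Gamma(α+S, β+n) = Gamma(2.7+82, 1.9+10) = Gamma(84.7, 11.9).
Batch 2: sum of counts S = 98 over n = 12 hours.
After batch 2: Gamma(α+S, β+n) = Gamma(84.7+98, 11.9+12) = Gamma(182.7, 23.9).
Posterior mean = α/β = 182.7/23.9 = 7.6444.

7.6444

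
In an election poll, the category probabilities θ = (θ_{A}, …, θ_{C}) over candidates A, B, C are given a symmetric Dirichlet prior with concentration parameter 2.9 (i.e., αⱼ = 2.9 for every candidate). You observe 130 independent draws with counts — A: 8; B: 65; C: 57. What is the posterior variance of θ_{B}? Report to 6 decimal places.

0.001789

The Dirichlet prior is conjugate to the Multinomial likelihood: each posterior αⱼ = prior αⱼ + observed count nⱼ.
Posterior concentration: (10.9, 67.9, 59.9), total = 138.7.
Var[θ_j] = α_j(Σα−α_j)/((Σα)²(Σα+1)) = 67.9·70.8/(138.7²·139.7) = 0.001789.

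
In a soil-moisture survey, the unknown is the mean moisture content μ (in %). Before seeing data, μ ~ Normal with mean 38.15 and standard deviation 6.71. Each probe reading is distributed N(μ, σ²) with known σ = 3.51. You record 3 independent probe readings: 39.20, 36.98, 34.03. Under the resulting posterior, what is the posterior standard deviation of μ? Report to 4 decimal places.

1.9400

For Normal data with known variance σ², a Normal(μ₀, σ₀²) prior on μ is conjugate. Posterior precision = 1/σ₀² + n/σ²; posterior mean is the precision-weighted average of μ₀ and x̄.
σ₀² = 6.71² = 45.0241, σ² = 3.51² = 12.3201; σ² + n·σ₀² = 12.3201 + 3·45.0241 = 147.3924.
Posterior precision = 1/σ₀² + n/σ² = 1/45.0241 + 3/12.3201 = (σ² + n·σ₀²)/(σ₀²σ²) = 147.3924/(45.0241·12.3201); posterior variance σₙ² = σ₀²σ²/(σ² + n·σ₀²) = 45.0241·12.3201/147.3924 = 3.763433.
Posterior SD = √σₙ² = √(45.0241·12.3201/147.3924) = 1.9400.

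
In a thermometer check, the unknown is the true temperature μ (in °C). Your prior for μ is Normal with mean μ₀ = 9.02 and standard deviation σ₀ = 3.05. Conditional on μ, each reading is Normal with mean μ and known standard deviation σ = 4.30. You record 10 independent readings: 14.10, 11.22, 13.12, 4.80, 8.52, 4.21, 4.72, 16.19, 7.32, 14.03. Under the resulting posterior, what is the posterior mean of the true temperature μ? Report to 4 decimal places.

9.6899

For Normal data with known variance σ², a Normal(μ₀, σ₀²) prior on μ is conjugate. Posterior precision = 1/σ₀² + n/σ²; posterior mean is the precision-weighted average of μ₀ and x̄.
Σxᵢ = 14.10 + 11.22 + 13.12 + 4.80 + 8.52 + 4.21 + 4.72 + 16.19 + 7.32 + 14.03 = 98.23, so n·x̄ = 98.23.
σ₀² = 3.05² = 9.3025, σ² = 4.30² = 18.49; σ² + n·σ₀² = 18.49 + 10·9.3025 = 111.515.
Posterior mean = (μ₀/σ₀² + n·x̄/σ²)/(1/σ₀² + n/σ²) = (σ²·μ₀ + σ₀²·n·x̄)/(σ² + n·σ₀²) = (18.49·9.02 + 9.3025·98.23)/111.515 = 1080.564375/111.515 = 9.6899.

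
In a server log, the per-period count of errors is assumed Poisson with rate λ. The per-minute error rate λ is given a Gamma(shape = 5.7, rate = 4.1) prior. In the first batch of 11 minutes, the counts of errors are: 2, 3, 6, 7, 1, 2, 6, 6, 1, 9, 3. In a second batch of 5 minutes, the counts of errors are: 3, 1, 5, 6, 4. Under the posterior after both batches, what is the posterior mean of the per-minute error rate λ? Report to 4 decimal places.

3.5174

With a Gamma(shape α, rate β) prior, the Poisson likelihood is conjugate: the posterior is Gamma(α + ΣXᵢ, β + n).
Batch 1: sum of counts S = 46 over n = 11 minutes.
After batch 1: Gamma(α+S, β+n) = Gamma(5.7+46, 4.1+11) = Gamma(51.7, 15.1).
Batch 2: sum of counts S = 19 over n = 5 minutes.
After batch 2: Gamma(α+S, β+n) = Gamma(51.7+19, 15.1+5) = Gamma(70.7, 20.1).
Posterior mean = α/β = 70.7/20.1 = 3.5174.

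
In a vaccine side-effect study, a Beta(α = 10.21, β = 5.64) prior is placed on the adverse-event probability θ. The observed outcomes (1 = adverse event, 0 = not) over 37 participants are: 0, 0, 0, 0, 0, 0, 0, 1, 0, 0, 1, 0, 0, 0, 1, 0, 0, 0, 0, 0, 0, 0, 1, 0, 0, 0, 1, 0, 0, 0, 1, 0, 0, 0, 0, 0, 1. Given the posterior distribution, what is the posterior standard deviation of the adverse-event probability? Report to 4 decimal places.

0.0639

The Beta prior is conjugate to a Binomial/Bernoulli likelihood; the update adds successes to α and failures to β.
Posterior: Beta(α+k, β+n−k) = Beta(10.21+7, 5.64+30) = Beta(17.21, 35.64).
Var = αβ/((α+β)²(α+β+1)) = 17.21·35.64/(52.85²·53.85) = 0.00407796; SD = √0.00407796 = 0.0639.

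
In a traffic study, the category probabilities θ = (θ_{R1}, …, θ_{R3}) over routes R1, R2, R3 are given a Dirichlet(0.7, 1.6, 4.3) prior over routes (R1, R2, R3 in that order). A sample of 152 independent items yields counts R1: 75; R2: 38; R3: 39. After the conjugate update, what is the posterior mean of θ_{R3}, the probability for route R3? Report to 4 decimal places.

0.2730

The Dirichlet prior is conjugate to the Multinomial likelihood: each posterior αⱼ = prior αⱼ + observed count nⱼ.
Posterior concentration: (75.7, 39.6, 43.3), total = 158.6.
E[θ_{R3}|data] = α_{R3}/Σα = 43.3/158.6 = 0.2730.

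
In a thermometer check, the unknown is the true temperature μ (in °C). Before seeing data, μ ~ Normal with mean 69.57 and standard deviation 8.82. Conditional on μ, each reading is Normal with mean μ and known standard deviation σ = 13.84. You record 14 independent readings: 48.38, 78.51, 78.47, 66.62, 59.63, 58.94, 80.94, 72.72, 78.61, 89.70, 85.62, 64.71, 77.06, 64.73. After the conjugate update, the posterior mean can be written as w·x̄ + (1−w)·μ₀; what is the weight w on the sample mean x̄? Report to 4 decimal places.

For Normal data with known variance σ², a Normal(μ₀, σ₀²) prior on μ is conjugate. Posterior precision = 1/σ₀² + n/σ²; posterior mean is the precision-weighted average of μ₀ and x̄.
σ₀² = 8.82² = 77.7924, σ² = 13.84² = 191.5456. Prior precision 1/σ₀² = 1/77.7924; data precision n/σ² = 14/191.5456.
w = (n/σ²)/(1/σ₀² + n/σ²) = n·σ₀²/(σ² + n·σ₀²) = 14·77.7924/(191.5456 + 14·77.7924) = 1089.0936/1280.6392 = 0.8504.

0.8504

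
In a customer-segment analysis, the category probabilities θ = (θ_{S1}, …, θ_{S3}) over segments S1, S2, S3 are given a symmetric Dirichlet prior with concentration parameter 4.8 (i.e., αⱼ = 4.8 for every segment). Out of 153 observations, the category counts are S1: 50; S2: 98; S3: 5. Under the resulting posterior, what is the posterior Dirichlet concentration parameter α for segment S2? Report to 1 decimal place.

102.8

The Dirichlet prior is conjugate to the Multinomial likelihood: each posterior αⱼ = prior αⱼ + observed count nⱼ.
Posterior concentration: (54.8, 102.8, 9.8), total = 167.4.
α_{S2} = 4.8 + 98 = 102.8.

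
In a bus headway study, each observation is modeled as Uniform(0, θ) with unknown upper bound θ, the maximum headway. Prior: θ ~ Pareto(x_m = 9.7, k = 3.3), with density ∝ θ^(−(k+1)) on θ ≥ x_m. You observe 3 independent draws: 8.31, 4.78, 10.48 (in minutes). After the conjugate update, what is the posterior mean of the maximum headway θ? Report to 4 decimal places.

12.4574

A Pareto(scale x_m, shape k) prior on the upper bound θ of Uniform(0, θ) is conjugate: posterior is Pareto(max(x_m, max xᵢ), k + n).
Sample maximum = 10.48; prior scale x_m = 9.7 → posterior scale = max = 10.48.
Posterior shape = 3.3 + 3 = 6.3.
E[θ|data] = k·x_m/(k−1) = 6.3·10.48/5.3 = 12.4574.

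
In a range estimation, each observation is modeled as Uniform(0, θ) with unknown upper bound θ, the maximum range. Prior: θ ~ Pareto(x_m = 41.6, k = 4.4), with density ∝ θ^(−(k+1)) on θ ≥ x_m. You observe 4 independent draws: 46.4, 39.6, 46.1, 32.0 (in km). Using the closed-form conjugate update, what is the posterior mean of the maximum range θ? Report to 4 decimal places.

A Pareto(scale x_m, shape k) prior on the upper bound θ of Uniform(0, θ) is conjugate: posterior is Pareto(max(x_m, max xᵢ), k + n).
Sample maximum = 46.4; prior scale x_m = 41.6 → posterior scale = max = 46.4.
Posterior shape = 4.4 + 4 = 8.4.
E[θ|data] = k·x_m/(k−1) = 8.4·46.4/7.4 = 52.6703.

52.6703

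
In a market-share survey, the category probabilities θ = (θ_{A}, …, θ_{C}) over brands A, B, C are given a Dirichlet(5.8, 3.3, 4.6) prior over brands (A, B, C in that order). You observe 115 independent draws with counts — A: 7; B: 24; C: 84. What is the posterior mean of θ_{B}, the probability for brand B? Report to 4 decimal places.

0.2121

The Dirichlet prior is conjugate to the Multinomial likelihood: each posterior αⱼ = prior αⱼ + observed count nⱼ.
Posterior concentration: (12.8, 27.3, 88.6), total = 128.7.
E[θ_{B}|data] = α_{B}/Σα = 27.3/128.7 = 0.2121.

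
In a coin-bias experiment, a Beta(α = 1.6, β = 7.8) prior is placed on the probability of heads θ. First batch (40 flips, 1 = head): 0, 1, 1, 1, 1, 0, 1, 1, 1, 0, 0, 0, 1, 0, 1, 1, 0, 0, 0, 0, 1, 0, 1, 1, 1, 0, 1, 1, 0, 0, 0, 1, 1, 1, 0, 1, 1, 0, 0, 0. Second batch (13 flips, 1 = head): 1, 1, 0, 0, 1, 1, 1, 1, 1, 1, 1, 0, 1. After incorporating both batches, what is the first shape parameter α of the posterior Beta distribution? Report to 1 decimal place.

The Beta prior is conjugate to a Binomial/Bernoulli likelihood; the update adds successes to α and failures to β.
After batch 1: Beta(1.6+21, 7.8+19) = Beta(22.6, 26.8).
After batch 2: Beta(22.6+10, 26.8+3) = Beta(32.6, 29.8).
Posterior α = 32.6.

32.6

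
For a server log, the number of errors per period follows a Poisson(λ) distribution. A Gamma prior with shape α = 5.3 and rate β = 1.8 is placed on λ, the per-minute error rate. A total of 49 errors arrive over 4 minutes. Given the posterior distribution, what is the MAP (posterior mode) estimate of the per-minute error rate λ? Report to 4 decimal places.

9.1897

With a Gamma(shape α, rate β) prior, the Poisson likelihood is conjugate: the posterior is Gamma(α + ΣXᵢ, β + n).
Posterior: Gamma(α+S, β+n) = Gamma(5.3+49, 1.8+4) = Gamma(54.3, 5.8).
Mode of Gamma(α,β) for α≥1 is (α−1)/β = 53.3/5.8 = 9.1897.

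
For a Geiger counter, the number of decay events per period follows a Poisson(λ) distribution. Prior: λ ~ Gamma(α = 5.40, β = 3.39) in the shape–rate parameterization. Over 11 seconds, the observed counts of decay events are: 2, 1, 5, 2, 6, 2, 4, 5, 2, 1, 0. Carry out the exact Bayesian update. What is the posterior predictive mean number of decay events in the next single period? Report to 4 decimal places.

2.4600

With a Gamma(shape α, rate β) prior, the Poisson likelihood is conjugate: the posterior is Gamma(α + ΣXᵢ, β + n).
Sum of counts S = 30 over n = 11 seconds.
Posterior: Gamma(α+S, β+n) = Gamma(5.40+30, 3.39+11) = Gamma(35.40, 14.39).
The predictive distribution for one future period is NegBinom with mean α/β = 2.4600.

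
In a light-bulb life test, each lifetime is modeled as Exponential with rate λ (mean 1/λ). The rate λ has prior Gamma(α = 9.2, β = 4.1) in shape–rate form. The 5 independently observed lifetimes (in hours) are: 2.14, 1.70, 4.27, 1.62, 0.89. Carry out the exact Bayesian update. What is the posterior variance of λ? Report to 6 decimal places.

With a Gamma(shape α, rate β) prior on the exponential rate λ, the posterior after n observations with total T = Σxᵢ is Gamma(α+n, β+T).
Sum of observations T = 10.62 hours; n = 5.
Posterior: Gamma(9.2+5, 4.1+10.62) = Gamma(14.2, 14.72).
Var = α/β² = 0.065535.

0.065535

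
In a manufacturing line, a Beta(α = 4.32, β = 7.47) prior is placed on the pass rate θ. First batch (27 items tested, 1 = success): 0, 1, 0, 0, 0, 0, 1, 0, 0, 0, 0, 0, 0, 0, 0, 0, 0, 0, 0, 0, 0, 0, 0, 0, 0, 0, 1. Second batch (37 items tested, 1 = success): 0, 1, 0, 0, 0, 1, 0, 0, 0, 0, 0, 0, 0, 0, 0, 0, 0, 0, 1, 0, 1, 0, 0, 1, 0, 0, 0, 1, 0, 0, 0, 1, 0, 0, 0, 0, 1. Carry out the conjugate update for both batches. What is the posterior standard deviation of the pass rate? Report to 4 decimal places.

The Beta prior is conjugate to a Binomial/Bernoulli likelihood; the update adds successes to α and failures to β.
After batch 1: Beta(4.32+3, 7.47+24) = Beta(7.32, 31.47).
After batch 2: Beta(7.32+8, 31.47+29) = Beta(15.32, 60.47).
Var = αβ/((α+β)²(α+β+1)) = 15.32·60.47/(75.79²·76.79) = 0.00210025; SD = √0.00210025 = 0.0458.

0.0458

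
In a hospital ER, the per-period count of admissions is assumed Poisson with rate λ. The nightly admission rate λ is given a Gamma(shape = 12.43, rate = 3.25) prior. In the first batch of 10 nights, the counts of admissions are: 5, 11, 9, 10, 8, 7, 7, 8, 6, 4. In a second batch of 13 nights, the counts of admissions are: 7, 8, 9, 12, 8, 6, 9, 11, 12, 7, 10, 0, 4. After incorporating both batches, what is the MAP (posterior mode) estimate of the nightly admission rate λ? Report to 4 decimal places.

7.2164

With a Gamma(shape α, rate β) prior, the Poisson likelihood is conjugate: the posterior is Gamma(α + ΣXᵢ, β + n).
Batch 1: sum of counts S = 75 over n = 10 nights.
After batch 1: Gamma(α+S, β+n) = Gamma(12.43+75, 3.25+10) = Gamma(87.43, 13.25).
Batch 2: sum of counts S = 103 over n = 13 nights.
After batch 2: Gamma(α+S, β+n) = Gamma(87.43+103, 13.25+13) = Gamma(190.43, 26.25).
Mode of Gamma(α,β) for α≥1 is (α−1)/β = 189.43/26.25 = 7.2164.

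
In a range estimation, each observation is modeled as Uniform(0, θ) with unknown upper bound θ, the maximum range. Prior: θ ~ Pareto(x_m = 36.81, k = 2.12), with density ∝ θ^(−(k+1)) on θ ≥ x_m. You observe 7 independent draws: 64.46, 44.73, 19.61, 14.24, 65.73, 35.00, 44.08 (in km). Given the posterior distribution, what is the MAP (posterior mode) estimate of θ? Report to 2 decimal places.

A Pareto(scale x_m, shape k) prior on the upper bound θ of Uniform(0, θ) is conjugate: posterior is Pareto(max(x_m, max xᵢ), k + n).
Sample maximum = 65.73; prior scale x_m = 36.81 → posterior scale = max = 65.73.
Posterior shape = 2.12 + 7 = 9.12.
The Pareto density is decreasing on [x_m, ∞), so the mode is x_m = 65.73.

65.73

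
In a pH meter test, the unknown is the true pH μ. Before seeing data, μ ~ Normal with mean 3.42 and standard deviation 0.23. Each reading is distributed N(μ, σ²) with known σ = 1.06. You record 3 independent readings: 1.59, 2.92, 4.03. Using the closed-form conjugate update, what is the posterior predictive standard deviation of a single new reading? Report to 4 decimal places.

For Normal data with known variance σ², a Normal(μ₀, σ₀²) prior on μ is conjugate. Posterior precision = 1/σ₀² + n/σ²; posterior mean is the precision-weighted average of μ₀ and x̄.
σ₀² = 0.23² = 0.0529, σ² = 1.06² = 1.1236; σ² + n·σ₀² = 1.1236 + 3·0.0529 = 1.2823.
Posterior precision = 1/σ₀² + n/σ² = 1/0.0529 + 3/1.1236 = (σ² + n·σ₀²)/(σ₀²σ²) = 1.2823/(0.0529·1.1236); posterior variance σₙ² = σ₀²σ²/(σ² + n·σ₀²) = 0.0529·1.1236/1.2823 = 0.046353.
Predictive variance for one new observation = σₙ² + σ² = 0.0529·1.1236/1.2823 + 1.1236 = σ²·(σ₀² + 1.2823)/1.2823 = 1.1236·1.3352/1.2823 = 1.169953; SD = √(1.1236·1.3352/1.2823) = 1.0816.

1.0816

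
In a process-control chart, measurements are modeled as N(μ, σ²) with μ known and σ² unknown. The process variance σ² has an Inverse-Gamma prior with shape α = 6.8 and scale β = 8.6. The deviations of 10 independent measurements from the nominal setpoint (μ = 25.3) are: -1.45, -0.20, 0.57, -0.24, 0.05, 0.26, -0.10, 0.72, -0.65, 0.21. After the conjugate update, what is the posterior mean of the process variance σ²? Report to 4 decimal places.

0.9625

With known mean μ and an Inverse-Gamma(α, β) prior on σ², the Normal likelihood is conjugate: posterior is Inv-Gamma(α + n/2, β + Σ(xᵢ−μ)²/2).
Σ(xᵢ−μ)² = (-1.45)² + (-0.20)² + (0.57)² + (-0.24)² + (0.05)² + (0.26)² + (-0.10)² + (0.72)² + (-0.65)² + (0.21)² = 3.5901.
Posterior: Inv-Gamma(6.8 + 10/2, 8.6 + 3.5901/2) = Inv-Gamma(11.80, 10.39505).
E[σ²|data] = β/(α−1) = 10.39505/10.80 = 0.9625.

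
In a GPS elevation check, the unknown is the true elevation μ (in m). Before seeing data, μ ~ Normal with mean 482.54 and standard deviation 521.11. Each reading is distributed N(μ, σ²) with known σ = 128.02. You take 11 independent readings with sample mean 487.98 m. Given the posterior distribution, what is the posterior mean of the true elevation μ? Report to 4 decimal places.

For Normal data with known variance σ², a Normal(μ₀, σ₀²) prior on μ is conjugate. Posterior precision = 1/σ₀² + n/σ²; posterior mean is the precision-weighted average of μ₀ and x̄.
n·x̄ = 11·487.98 = 5367.78.
σ₀² = 521.11² = 271555.6321, σ² = 128.02² = 16389.1204; σ² + n·σ₀² = 16389.1204 + 11·271555.6321 = 3003501.0735.
Posterior mean = (μ₀/σ₀² + n·x̄/σ²)/(1/σ₀² + n/σ²) = (σ²·μ₀ + σ₀²·n·x̄)/(σ² + n·σ₀²) = (16389.1204·482.54 + 271555.6321·5367.78)/3003501.0735 = 1465559297.031554/3003501.0735 = 487.9503.

487.9503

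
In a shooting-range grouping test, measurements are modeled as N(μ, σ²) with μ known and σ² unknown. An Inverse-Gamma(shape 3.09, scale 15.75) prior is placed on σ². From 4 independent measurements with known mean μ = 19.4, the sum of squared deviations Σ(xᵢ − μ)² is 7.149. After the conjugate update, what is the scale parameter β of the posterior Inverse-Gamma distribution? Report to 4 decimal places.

19.3245

With known mean μ and an Inverse-Gamma(α, β) prior on σ², the Normal likelihood is conjugate: posterior is Inv-Gamma(α + n/2, β + Σ(xᵢ−μ)²/2).
Posterior: Inv-Gamma(3.09 + 4/2, 15.75 + 7.149/2) = Inv-Gamma(5.09, 19.3245).
Posterior β = 19.3245.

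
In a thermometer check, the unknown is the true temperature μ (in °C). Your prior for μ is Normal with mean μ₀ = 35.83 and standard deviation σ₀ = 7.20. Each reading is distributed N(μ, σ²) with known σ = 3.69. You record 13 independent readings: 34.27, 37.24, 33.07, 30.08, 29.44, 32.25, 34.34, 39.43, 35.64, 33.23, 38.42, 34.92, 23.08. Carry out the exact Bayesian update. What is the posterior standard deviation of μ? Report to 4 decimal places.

1.0132

For Normal data with known variance σ², a Normal(μ₀, σ₀²) prior on μ is conjugate. Posterior precision = 1/σ₀² + n/σ²; posterior mean is the precision-weighted average of μ₀ and x̄.
σ₀² = 7.20² = 51.84, σ² = 3.69² = 13.6161; σ² + n·σ₀² = 13.6161 + 13·51.84 = 687.5361.
Posterior precision = 1/σ₀² + n/σ² = 1/51.84 + 13/13.6161 = (σ² + n·σ₀²)/(σ₀²σ²) = 687.5361/(51.84·13.6161); posterior variance σₙ² = σ₀²σ²/(σ² + n·σ₀²) = 51.84·13.6161/687.5361 = 1.026650.
Posterior SD = √σₙ² = √(51.84·13.6161/687.5361) = 1.0132.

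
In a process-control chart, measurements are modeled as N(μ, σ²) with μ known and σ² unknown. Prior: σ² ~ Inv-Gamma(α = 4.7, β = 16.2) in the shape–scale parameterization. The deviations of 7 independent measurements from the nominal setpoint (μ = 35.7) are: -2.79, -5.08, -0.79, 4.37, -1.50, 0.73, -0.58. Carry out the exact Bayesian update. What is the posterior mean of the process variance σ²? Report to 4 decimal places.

6.1688

With known mean μ and an Inverse-Gamma(α, β) prior on σ², the Normal likelihood is conjugate: posterior is Inv-Gamma(α + n/2, β + Σ(xᵢ−μ)²/2).
Σ(xᵢ−μ)² = (-2.79)² + (-5.08)² + (-0.79)² + (4.37)² + (-1.50)² + (0.73)² + (-0.58)² = 56.4308.
Posterior: Inv-Gamma(4.7 + 7/2, 16.2 + 56.4308/2) = Inv-Gamma(8.20, 44.41540).
E[σ²|data] = β/(α−1) = 44.41540/7.20 = 6.1688.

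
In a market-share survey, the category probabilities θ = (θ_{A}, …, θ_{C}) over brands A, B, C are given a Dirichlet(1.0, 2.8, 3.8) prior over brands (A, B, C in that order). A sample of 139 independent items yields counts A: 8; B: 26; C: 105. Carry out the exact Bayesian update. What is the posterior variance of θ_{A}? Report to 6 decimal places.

0.000390

The Dirichlet prior is conjugate to the Multinomial likelihood: each posterior αⱼ = prior αⱼ + observed count nⱼ.
Posterior concentration: (9.0, 28.8, 108.8), total = 146.6.
Var[θ_j] = α_j(Σα−α_j)/((Σα)²(Σα+1)) = 9.0·137.6/(146.6²·147.6) = 0.000390.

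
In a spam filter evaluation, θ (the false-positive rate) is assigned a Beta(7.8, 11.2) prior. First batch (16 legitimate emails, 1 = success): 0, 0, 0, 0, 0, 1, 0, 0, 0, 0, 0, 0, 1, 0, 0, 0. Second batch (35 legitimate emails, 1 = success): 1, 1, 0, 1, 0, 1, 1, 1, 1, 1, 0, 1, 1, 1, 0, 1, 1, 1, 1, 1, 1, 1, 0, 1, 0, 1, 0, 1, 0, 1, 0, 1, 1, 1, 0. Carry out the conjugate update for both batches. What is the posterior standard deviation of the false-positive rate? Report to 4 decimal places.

0.0593

The Beta prior is conjugate to a Binomial/Bernoulli likelihood; the update adds successes to α and failures to β.
After batch 1: Beta(7.8+2, 11.2+14) = Beta(9.8, 25.2).
After batch 2: Beta(9.8+25, 25.2+10) = Beta(34.8, 35.2).
Var = αβ/((α+β)²(α+β+1)) = 34.8·35.2/(70.0²·71.0) = 0.00352101; SD = √0.00352101 = 0.0593.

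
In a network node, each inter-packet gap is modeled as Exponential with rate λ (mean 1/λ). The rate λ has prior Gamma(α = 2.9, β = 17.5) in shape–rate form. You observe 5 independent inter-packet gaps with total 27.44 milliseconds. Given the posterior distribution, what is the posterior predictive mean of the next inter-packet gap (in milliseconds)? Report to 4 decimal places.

6.5130

With a Gamma(shape α, rate β) prior on the exponential rate λ, the posterior after n observations with total T = Σxᵢ is Gamma(α+n, β+T).
Posterior: Gamma(2.9+5, 17.5+27.44) = Gamma(7.9, 44.94).
The predictive distribution for the next observation is Lomax; its mean is β/(α−1) = 44.94/6.9 = 6.5130.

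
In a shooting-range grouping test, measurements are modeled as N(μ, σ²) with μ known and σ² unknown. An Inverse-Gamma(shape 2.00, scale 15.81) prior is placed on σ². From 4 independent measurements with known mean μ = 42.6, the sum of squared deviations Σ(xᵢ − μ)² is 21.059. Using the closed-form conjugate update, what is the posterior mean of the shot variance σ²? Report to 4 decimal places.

8.7798

With known mean μ and an Inverse-Gamma(α, β) prior on σ², the Normal likelihood is conjugate: posterior is Inv-Gamma(α + n/2, β + Σ(xᵢ−μ)²/2).
Posterior: Inv-Gamma(2.00 + 4/2, 15.81 + 21.059/2) = Inv-Gamma(4.00, 26.3395).
E[σ²|data] = β/(α−1) = 26.3395/3.00 = 8.7798.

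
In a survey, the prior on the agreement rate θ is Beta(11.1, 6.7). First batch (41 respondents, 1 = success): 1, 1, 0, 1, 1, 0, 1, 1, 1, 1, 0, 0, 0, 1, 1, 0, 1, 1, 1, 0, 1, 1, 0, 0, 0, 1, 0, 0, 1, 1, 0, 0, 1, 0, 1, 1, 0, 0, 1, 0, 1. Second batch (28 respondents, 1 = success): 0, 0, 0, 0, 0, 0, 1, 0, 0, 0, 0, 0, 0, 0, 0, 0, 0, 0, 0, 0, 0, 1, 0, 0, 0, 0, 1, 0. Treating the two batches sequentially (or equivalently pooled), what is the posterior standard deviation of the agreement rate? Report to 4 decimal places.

0.0528

The Beta prior is conjugate to a Binomial/Bernoulli likelihood; the update adds successes to α and failures to β.
After batch 1: Beta(11.1+23, 6.7+18) = Beta(34.1, 24.7).
After batch 2: Beta(34.1+3, 24.7+25) = Beta(37.1, 49.7).
Var = αβ/((α+β)²(α+β+1)) = 37.1·49.7/(86.8²·87.8) = 0.00278738; SD = √0.00278738 = 0.0528.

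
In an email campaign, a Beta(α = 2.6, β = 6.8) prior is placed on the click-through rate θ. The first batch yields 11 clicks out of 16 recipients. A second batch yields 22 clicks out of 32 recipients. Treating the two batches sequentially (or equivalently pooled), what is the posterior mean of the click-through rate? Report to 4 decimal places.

0.6202

The Beta prior is conjugate to a Binomial/Bernoulli likelihood; the update adds successes to α and failures to β.
After batch 1: Beta(2.6+11, 6.8+5) = Beta(13.6, 11.8).
After batch 2: Beta(13.6+22, 11.8+10) = Beta(35.6, 21.8).
Posterior mean = α/(α+β) = 35.6/57.4 = 0.6202.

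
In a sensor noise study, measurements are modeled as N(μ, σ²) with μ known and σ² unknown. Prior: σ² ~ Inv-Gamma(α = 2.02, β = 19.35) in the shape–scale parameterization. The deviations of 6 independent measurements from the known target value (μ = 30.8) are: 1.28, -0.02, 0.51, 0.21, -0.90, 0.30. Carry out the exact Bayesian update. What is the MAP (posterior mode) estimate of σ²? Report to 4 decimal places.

With known mean μ and an Inverse-Gamma(α, β) prior on σ², the Normal likelihood is conjugate: posterior is Inv-Gamma(α + n/2, β + Σ(xᵢ−μ)²/2).
Σ(xᵢ−μ)² = (1.28)² + (-0.02)² + (0.51)² + (0.21)² + (-0.90)² + (0.30)² = 2.8430.
Posterior: Inv-Gamma(2.02 + 6/2, 19.35 + 2.8430/2) = Inv-Gamma(5.02, 20.77150).
Mode = β/(α+1) = 20.77150/6.02 = 3.4504.

3.4504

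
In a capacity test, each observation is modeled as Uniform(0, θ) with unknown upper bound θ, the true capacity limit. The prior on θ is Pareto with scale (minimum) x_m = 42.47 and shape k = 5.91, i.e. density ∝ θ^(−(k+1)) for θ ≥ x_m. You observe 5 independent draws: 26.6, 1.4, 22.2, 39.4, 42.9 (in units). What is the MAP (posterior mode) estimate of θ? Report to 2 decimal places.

42.90

A Pareto(scale x_m, shape k) prior on the upper bound θ of Uniform(0, θ) is conjugate: posterior is Pareto(max(x_m, max xᵢ), k + n).
Sample maximum = 42.9; prior scale x_m = 42.47 → posterior scale = max = 42.90.
Posterior shape = 5.91 + 5 = 10.91.
The Pareto density is decreasing on [x_m, ∞), so the mode is x_m = 42.90.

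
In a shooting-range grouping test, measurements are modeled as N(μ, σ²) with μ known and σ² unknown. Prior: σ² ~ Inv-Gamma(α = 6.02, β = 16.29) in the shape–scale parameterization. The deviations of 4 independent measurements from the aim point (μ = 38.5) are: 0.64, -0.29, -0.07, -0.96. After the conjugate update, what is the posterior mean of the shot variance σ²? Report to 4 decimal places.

With known mean μ and an Inverse-Gamma(α, β) prior on σ², the Normal likelihood is conjugate: posterior is Inv-Gamma(α + n/2, β + Σ(xᵢ−μ)²/2).
Σ(xᵢ−μ)² = (0.64)² + (-0.29)² + (-0.07)² + (-0.96)² = 1.4202.
Posterior: Inv-Gamma(6.02 + 4/2, 16.29 + 1.4202/2) = Inv-Gamma(8.02, 17.00010).
E[σ²|data] = β/(α−1) = 17.00010/7.02 = 2.4217.

2.4217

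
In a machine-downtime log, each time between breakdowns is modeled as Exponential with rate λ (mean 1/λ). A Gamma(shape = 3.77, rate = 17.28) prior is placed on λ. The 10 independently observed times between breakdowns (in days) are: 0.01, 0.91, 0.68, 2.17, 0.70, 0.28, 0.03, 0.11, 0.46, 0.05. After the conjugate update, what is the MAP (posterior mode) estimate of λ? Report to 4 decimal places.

0.5631

With a Gamma(shape α, rate β) prior on the exponential rate λ, the posterior after n observations with total T = Σxᵢ is Gamma(α+n, β+T).
Sum of observations T = 5.40 days; n = 10.
Posterior: Gamma(3.77+10, 17.28+5.40) = Gamma(13.77, 22.68).
Mode = (α−1)/β = 0.5631.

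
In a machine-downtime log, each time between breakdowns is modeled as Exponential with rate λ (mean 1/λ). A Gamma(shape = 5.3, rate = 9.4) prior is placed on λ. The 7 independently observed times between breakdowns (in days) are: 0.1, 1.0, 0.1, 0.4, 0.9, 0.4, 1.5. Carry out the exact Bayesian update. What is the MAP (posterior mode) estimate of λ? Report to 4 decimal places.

With a Gamma(shape α, rate β) prior on the exponential rate λ, the posterior after n observations with total T = Σxᵢ is Gamma(α+n, β+T).
Sum of observations T = 4.4 days; n = 7.
Posterior: Gamma(5.3+7, 9.4+4.4) = Gamma(12.3, 13.8).
Mode = (α−1)/β = 0.8188.

0.8188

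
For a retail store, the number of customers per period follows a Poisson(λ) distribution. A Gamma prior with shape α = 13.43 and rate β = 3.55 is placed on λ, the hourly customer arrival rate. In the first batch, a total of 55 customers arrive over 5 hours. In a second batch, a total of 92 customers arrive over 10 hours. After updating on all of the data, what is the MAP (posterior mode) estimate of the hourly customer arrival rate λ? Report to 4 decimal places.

With a Gamma(shape α, rate β) prior, the Poisson likelihood is conjugate: the posterior is Gamma(α + ΣXᵢ, β + n).
After batch 1: Gamma(α+S, β+n) = Gamma(13.43+55, 3.55+5) = Gamma(68.43, 8.55).
After batch 2: Gamma(α+S, β+n) = Gamma(68.43+92, 8.55+10) = Gamma(160.43, 18.55).
Mode of Gamma(α,β) for α≥1 is (α−1)/β = 159.43/18.55 = 8.5946.

8.5946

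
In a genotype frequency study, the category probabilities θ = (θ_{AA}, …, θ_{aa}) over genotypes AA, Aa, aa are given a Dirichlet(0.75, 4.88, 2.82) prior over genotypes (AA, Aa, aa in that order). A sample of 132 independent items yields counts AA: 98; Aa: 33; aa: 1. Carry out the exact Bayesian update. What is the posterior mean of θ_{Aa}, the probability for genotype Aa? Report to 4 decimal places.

0.2697

The Dirichlet prior is conjugate to the Multinomial likelihood: each posterior αⱼ = prior αⱼ + observed count nⱼ.
Posterior concentration: (98.75, 37.88, 3.82), total = 140.45.
E[θ_{Aa}|data] = α_{Aa}/Σα = 37.88/140.45 = 0.2697.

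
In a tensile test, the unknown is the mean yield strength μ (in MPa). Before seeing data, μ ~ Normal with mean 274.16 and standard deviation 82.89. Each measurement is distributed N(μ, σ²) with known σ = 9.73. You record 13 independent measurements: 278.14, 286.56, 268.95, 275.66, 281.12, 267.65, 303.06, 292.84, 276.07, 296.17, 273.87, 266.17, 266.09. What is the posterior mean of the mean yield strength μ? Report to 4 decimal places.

For Normal data with known variance σ², a Normal(μ₀, σ₀²) prior on μ is conjugate. Posterior precision = 1/σ₀² + n/σ²; posterior mean is the precision-weighted average of μ₀ and x̄.
Σxᵢ = 278.14 + 286.56 + 268.95 + 275.66 + 281.12 + 267.65 + 303.06 + 292.84 + 276.07 + 296.17 + 273.87 + 266.17 + 266.09 = 3632.35, so n·x̄ = 3632.35.
σ₀² = 82.89² = 6870.7521, σ² = 9.73² = 94.6729; σ² + n·σ₀² = 94.6729 + 13·6870.7521 = 89414.4502.
Posterior mean = (μ₀/σ₀² + n·x̄/σ²)/(1/σ₀² + n/σ²) = (σ²·μ₀ + σ₀²·n·x̄)/(σ² + n·σ₀²) = (94.6729·274.16 + 6870.7521·3632.35)/89414.4502 = 24982931.912699/89414.4502 = 279.4060.

279.4060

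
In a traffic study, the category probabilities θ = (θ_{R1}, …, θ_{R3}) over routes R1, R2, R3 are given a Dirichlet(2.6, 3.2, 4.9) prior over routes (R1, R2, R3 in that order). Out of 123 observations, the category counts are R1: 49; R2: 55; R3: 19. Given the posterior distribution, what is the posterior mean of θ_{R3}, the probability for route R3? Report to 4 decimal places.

0.1788

The Dirichlet prior is conjugate to the Multinomial likelihood: each posterior αⱼ = prior αⱼ + observed count nⱼ.
Posterior concentration: (51.6, 58.2, 23.9), total = 133.7.
E[θ_{R3}|data] = α_{R3}/Σα = 23.9/133.7 = 0.1788.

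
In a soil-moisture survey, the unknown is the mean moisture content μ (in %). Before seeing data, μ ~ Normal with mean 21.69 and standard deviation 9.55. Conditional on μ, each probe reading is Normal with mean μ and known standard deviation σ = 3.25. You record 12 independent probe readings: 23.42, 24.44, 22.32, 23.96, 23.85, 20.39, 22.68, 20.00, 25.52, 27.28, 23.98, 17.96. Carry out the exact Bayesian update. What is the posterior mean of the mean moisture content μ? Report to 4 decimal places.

22.9710

For Normal data with known variance σ², a Normal(μ₀, σ₀²) prior on μ is conjugate. Posterior precision = 1/σ₀² + n/σ²; posterior mean is the precision-weighted average of μ₀ and x̄.
Σxᵢ = 23.42 + 24.44 + 22.32 + 23.96 + 23.85 + 20.39 + 22.68 + 20.00 + 25.52 + 27.28 + 23.98 + 17.96 = 275.8, so n·x̄ = 275.8.
σ₀² = 9.55² = 91.2025, σ² = 3.25² = 10.5625; σ² + n·σ₀² = 10.5625 + 12·91.2025 = 1104.9925.
Posterior mean = (μ₀/σ₀² + n·x̄/σ²)/(1/σ₀² + n/σ²) = (σ²·μ₀ + σ₀²·n·x̄)/(σ² + n·σ₀²) = (10.5625·21.69 + 91.2025·275.8)/1104.9925 = 25382.750125/1104.9925 = 22.9710.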